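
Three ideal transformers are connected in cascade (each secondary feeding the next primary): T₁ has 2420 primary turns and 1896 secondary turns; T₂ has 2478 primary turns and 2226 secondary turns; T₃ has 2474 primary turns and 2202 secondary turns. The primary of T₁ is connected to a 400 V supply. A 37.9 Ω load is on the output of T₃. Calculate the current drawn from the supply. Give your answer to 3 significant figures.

I_supply ≈ 4.14 A

Secondary of T₁: V = 400.00 × 1896/2420 = 313.39 V.
Secondary of T₂: V = 313.39 × 2226/2478 = 281.52 V.
Secondary of T₃: V = 281.52 × 2202/2474 = 250.57 V.
I_load = 250.57/37.9 = 6.6113 A, so P_out = 250.57 × 6.6113 = 1656.6 W.
All ideal ⇒ P_in = P_out, so I_supply = 1656.6/400 = 4.14 A.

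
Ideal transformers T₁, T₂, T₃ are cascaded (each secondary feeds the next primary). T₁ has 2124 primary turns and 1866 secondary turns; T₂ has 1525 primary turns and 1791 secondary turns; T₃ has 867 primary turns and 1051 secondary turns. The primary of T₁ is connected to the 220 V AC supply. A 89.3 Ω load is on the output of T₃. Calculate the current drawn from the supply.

After T₁: V = 220.00 × 1866/2124 = 193.28 V.
After T₂: V = 193.28 × 1791/1525 = 226.99 V.
After T₃: V = 226.99 × 1051/867 = 275.16 V.
I_load = 275.16/89.3 = 3.0813 A, so P_out = 275.16 × 3.0813 = 847.87 W.
All ideal ⇒ P_in = P_out, so I_supply = 847.87/220 = 3.85 A.

I_supply ≈ 3.85 A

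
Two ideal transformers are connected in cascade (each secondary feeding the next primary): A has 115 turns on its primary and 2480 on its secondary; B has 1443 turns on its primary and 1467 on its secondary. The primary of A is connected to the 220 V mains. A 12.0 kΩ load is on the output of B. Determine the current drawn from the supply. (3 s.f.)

I_supply ≈ 8.81 A

After A: V = 220.00 × 2480/115 = 4744.3 V.
After B: V = 4744.3 × 1467/1443 = 4823.3 V.
I_load = 4823.3/12000 = 0.40194 A, so P_out = 4823.3 × 0.40194 = 1938.6 W.
All ideal ⇒ P_in = P_out, so I_supply = 1938.6/220 = 8.81 A.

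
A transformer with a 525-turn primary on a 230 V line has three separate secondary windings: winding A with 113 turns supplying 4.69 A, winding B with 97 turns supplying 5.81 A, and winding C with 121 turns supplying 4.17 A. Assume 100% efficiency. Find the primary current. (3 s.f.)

V_A = 230 × 113/525 = 49.505 V; V_B = 230 × 97/525 = 42.495 V; V_C = 230 × 121/525 = 53.010 V.
P_out = V_A I_A + V_B I_B + V_C I_C = 49.505×4.69 + 42.495×5.81 + 53.010×4.17 = 232.18 + 246.90 + 221.05 = 700.12 W.
Ideal ⇒ P_in = P_out, so I_p = P_out/V_p = 700.12/230 = 3.04 A.

I_p ≈ 3.04 A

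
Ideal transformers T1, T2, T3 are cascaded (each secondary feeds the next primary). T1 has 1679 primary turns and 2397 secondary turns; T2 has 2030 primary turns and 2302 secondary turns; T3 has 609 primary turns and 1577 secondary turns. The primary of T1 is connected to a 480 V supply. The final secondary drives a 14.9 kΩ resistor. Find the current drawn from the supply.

After T1: V = 480.00 × 2397/1679 = 685.27 V.
After T2: V = 685.27 × 2302/2030 = 777.08 V.
After T3: V = 777.08 × 1577/609 = 2012.3 V.
I_load = 2012.3/14900 = 0.13505 A, so P_out = 2012.3 × 0.13505 = 271.76 W.
All ideal ⇒ P_in = P_out, so I_supply = 271.76/480 = 0.566 A.

I_supply ≈ 0.566 A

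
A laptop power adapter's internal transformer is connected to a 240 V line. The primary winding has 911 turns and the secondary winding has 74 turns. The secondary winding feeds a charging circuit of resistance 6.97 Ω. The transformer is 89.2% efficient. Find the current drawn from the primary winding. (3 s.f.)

I_p ≈ 0.255 A

V_s = 240 × 74/911 = 19.495 V.
I_s = V_s/R = 19.495/6.97 = 2.7970 A.
P_out = V_s I_s = 19.495 × 2.7970 = 54.528 W.
P_in = P_out/η = 54.528/0.892 = 61.130 W.
I_p = P_in/V_p = 61.130/240 = 0.255 A.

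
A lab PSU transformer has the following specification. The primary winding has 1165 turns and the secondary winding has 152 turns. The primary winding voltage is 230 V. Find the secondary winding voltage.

V_s ≈ 30.0 V

V_s/V_p = N_s/N_p, so V_s = 230 × 152/1165 = 30.0 V.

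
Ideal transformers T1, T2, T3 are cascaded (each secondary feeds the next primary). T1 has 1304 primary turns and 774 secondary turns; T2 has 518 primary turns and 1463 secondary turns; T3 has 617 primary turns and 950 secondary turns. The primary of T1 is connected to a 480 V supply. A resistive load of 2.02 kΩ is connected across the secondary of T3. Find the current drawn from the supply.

I_supply ≈ 1.58 A

Secondary of T1: V = 480.00 × 774/1304 = 284.91 V.
Secondary of T2: V = 284.91 × 1463/518 = 804.67 V.
Secondary of T3: V = 804.67 × 950/617 = 1239.0 V.
I_load = 1239.0/2020 = 0.61335 A, so P_out = 1239.0 × 0.61335 = 759.91 W.
All ideal ⇒ P_in = P_out, so I_supply = 759.91/480 = 1.58 A.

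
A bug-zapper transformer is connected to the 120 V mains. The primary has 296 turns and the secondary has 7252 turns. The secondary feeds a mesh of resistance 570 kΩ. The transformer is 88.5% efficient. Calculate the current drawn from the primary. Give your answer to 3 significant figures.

V_s = 120 × 7252/296 = 2940.0 V.
I_s = V_s/R = 2940.0/570000 = 0.0051579 A.
P_out = V_s I_s = 2940.0 × 0.0051579 = 15.164 W.
P_in = P_out/η = 15.164/0.885 = 17.135 W.
I_p = P_in/V_p = 17.135/120 = 0.143 A.

I_p ≈ 0.143 A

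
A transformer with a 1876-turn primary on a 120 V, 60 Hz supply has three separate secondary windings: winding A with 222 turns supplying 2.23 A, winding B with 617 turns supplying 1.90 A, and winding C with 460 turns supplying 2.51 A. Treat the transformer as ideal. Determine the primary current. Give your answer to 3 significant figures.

V_A = 120 × 222/1876 = 14.200 V; V_B = 120 × 617/1876 = 39.467 V; V_C = 120 × 460/1876 = 29.424 V.
P_out = V_A I_A + V_B I_B + V_C I_C = 14.200×2.23 + 39.467×1.90 + 29.424×2.51 = 31.667 + 74.987 + 73.855 = 180.51 W.
Ideal ⇒ P_in = P_out, so I_p = P_out/V_p = 180.51/120 = 1.50 A.

I_p ≈ 1.50 A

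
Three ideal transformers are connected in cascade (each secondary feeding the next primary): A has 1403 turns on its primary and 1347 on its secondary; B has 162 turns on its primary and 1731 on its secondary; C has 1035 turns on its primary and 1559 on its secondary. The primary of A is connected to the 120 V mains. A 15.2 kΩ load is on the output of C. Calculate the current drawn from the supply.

After A: V = 120.00 × 1347/1403 = 115.21 V.
After B: V = 115.21 × 1731/162 = 1231.0 V.
After C: V = 1231.0 × 1559/1035 = 1854.3 V.
I_load = 1854.3/15200 = 0.12199 A, so P_out = 1854.3 × 0.12199 = 226.21 W.
All ideal ⇒ P_in = P_out, so I_supply = 226.21/120 = 1.89 A.

I_supply ≈ 1.89 A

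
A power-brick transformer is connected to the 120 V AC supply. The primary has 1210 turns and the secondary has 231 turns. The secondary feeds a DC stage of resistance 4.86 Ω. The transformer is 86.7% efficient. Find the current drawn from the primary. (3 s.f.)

I_p ≈ 1.04 A

V_s = 120 × 231/1210 = 22.909 V.
I_s = V_s/R = 22.909/4.86 = 4.7138 A.
P_out = V_s I_s = 22.909 × 4.7138 = 107.99 W.
P_in = P_out/η = 107.99/0.867 = 124.55 W.
I_p = P_in/V_p = 124.55/120 = 1.04 A.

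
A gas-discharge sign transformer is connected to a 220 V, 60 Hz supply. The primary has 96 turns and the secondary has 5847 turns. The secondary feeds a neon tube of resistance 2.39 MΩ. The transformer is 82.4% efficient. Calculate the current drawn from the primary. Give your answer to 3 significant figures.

I_p ≈ 0.414 A

V_s = 220 × 5847/96 = 13399 V.
I_s = V_s/R = 13399/(2.39×10^6) = 0.0056064 A.
P_out = V_s I_s = 13399 × 0.0056064 = 75.123 W.
P_in = P_out/η = 75.123/0.824 = 91.168 W.
I_p = P_in/V_p = 91.168/220 = 0.414 A.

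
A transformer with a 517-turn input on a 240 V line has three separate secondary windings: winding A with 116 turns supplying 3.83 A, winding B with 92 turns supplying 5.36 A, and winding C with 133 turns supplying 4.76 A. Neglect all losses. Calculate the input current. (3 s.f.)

V_A = 240 × 116/517 = 53.849 V; V_B = 240 × 92/517 = 42.708 V; V_C = 240 × 133/517 = 61.741 V.
P_out = V_A I_A + V_B I_B + V_C I_C = 53.849×3.83 + 42.708×5.36 + 61.741×4.76 = 206.24 + 228.91 + 293.89 = 729.04 W.
Ideal ⇒ P_in = P_out, so I_in = P_out/V_in = 729.04/240 = 3.04 A.

I_in ≈ 3.04 A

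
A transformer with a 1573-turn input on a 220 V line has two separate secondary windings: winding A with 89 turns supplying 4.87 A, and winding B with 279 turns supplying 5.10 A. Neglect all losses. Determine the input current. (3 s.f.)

I_in ≈ 1.18 A

V_A = 220 × 89/1573 = 12.448 V; V_B = 220 × 279/1573 = 39.021 V.
P_out = V_A I_A + V_B I_B = 12.448×4.87 + 39.021×5.10 = 60.620 + 199.01 = 259.63 W.
Ideal ⇒ P_in = P_out, so I_in = P_out/V_in = 259.63/220 = 1.18 A.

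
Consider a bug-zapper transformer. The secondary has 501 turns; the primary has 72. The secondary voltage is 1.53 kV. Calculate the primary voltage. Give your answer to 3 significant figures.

V_p/V_s = N_p/N_s, so V_p = 1530 × 72/501 = 220 V.

V_p ≈ 220 V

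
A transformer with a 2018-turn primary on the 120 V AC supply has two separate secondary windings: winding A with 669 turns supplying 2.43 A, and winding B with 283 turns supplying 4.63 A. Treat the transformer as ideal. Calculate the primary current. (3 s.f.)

I_p ≈ 1.45 A

V_A = 120 × 669/2018 = 39.782 V; V_B = 120 × 283/2018 = 16.829 V.
P_out = V_A I_A + V_B I_B = 39.782×2.43 + 16.829×4.63 = 96.670 + 77.916 = 174.59 W.
Ideal ⇒ P_in = P_out, so I_p = P_out/V_p = 174.59/120 = 1.45 A.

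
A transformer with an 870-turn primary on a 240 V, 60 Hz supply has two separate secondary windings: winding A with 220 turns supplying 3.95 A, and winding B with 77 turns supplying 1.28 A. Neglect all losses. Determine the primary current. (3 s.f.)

I_p ≈ 1.11 A

V_A = 240 × 220/870 = 60.690 V; V_B = 240 × 77/870 = 21.241 V.
P_out = V_A I_A + V_B I_B = 60.690×3.95 + 21.241×1.28 = 239.72 + 27.189 = 266.91 W.
Ideal ⇒ P_in = P_out, so I_p = P_out/V_p = 266.91/240 = 1.11 A.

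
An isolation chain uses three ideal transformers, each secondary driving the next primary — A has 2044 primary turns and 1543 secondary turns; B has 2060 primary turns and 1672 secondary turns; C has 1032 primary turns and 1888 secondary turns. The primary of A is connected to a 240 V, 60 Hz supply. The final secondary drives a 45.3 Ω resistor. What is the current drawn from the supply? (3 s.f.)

I_supply ≈ 6.66 A

Secondary of A: V = 240.00 × 1543/2044 = 181.17 V.
Secondary of B: V = 181.17 × 1672/2060 = 147.05 V.
Secondary of C: V = 147.05 × 1888/1032 = 269.02 V.
I_load = 269.02/45.3 = 5.9387 A, so P_out = 269.02 × 5.9387 = 1597.6 W.
All ideal ⇒ P_in = P_out, so I_supply = 1597.6/240 = 6.66 A.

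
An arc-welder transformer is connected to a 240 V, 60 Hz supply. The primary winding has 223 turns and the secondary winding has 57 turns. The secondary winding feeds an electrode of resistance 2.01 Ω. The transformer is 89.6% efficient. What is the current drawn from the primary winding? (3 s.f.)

V_s = 240 × 57/223 = 61.345 V.
I_s = V_s/R = 61.345/2.01 = 30.520 A.
P_out = V_s I_s = 61.345 × 30.520 = 1872.3 W.
P_in = P_out/η = 1872.3/0.896 = 2089.6 W.
I_p = P_in/V_p = 2089.6/240 = 8.71 A.

I_p ≈ 8.71 A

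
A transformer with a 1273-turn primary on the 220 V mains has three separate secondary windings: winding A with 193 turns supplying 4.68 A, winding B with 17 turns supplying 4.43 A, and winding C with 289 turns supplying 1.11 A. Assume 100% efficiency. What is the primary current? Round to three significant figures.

V_A = 220 × 193/1273 = 33.354 V; V_B = 220 × 17/1273 = 2.9379 V; V_C = 220 × 289/1273 = 49.945 V.
P_out = V_A I_A + V_B I_B + V_C I_C = 33.354×4.68 + 2.9379×4.43 + 49.945×1.11 = 156.10 + 13.015 + 55.439 = 224.55 W.
Ideal ⇒ P_in = P_out, so I_p = P_out/V_p = 224.55/220 = 1.02 A.

I_p ≈ 1.02 A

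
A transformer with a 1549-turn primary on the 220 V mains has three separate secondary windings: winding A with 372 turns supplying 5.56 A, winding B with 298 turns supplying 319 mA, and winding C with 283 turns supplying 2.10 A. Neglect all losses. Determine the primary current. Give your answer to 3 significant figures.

I_p ≈ 1.78 A

V_A = 220 × 372/1549 = 52.834 V; V_B = 220 × 298/1549 = 42.324 V; V_C = 220 × 283/1549 = 40.194 V.
P_out = V_A I_A + V_B I_B + V_C I_C = 52.834×5.56 + 42.324×0.319 + 40.194×2.10 = 293.76 + 13.501 + 84.407 = 391.67 W.
Ideal ⇒ P_in = P_out, so I_p = P_out/V_p = 391.67/220 = 1.78 A.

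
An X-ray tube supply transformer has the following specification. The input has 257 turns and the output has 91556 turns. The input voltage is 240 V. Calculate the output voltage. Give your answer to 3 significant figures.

V_out ≈ 85500 V

V_out/V_in = N_out/N_in, so V_out = 240 × 91556/257 = 85500 V.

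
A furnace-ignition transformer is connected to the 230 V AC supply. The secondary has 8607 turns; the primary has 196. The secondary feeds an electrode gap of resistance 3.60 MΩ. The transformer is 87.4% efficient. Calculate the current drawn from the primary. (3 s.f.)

I_p ≈ 0.141 A

V_s = 230 × 8607/196 = 10100 V.
I_s = V_s/R = 10100/(3.60×10^6) = 0.0028056 A.
P_out = V_s I_s = 10100 × 0.0028056 = 28.336 W.
P_in = P_out/η = 28.336/0.874 = 32.422 W.
I_p = P_in/V_p = 32.422/230 = 0.141 A.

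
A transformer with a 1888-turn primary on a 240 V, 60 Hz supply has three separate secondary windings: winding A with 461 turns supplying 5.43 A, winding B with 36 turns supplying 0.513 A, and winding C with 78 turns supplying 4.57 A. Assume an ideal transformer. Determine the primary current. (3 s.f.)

I_p ≈ 1.52 A

V_A = 240 × 461/1888 = 58.602 V; V_B = 240 × 36/1888 = 4.5763 V; V_C = 240 × 78/1888 = 9.9153 V.
P_out = V_A I_A + V_B I_B + V_C I_C = 58.602×5.43 + 4.5763×0.513 + 9.9153×4.57 = 318.21 + 2.3476 + 45.313 = 365.87 W.
Ideal ⇒ P_in = P_out, so I_p = P_out/V_p = 365.87/240 = 1.52 A.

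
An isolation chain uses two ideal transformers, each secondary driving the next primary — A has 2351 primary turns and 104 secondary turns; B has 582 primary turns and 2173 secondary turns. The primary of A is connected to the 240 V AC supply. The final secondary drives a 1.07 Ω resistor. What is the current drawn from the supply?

Secondary of A: V = 240.00 × 104/2351 = 10.617 V.
Secondary of B: V = 10.617 × 2173/582 = 39.640 V.
I_load = 39.640/1.07 = 37.046 A, so P_out = 39.640 × 37.046 = 1468.5 W.
All ideal ⇒ P_in = P_out, so I_supply = 1468.5/240 = 6.12 A.

I_supply ≈ 6.12 A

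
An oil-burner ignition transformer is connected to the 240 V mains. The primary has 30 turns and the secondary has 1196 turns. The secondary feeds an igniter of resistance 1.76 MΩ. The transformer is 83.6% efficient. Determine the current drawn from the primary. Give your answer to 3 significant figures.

I_p ≈ 0.259 A

V_s = 240 × 1196/30 = 9568.0 V.
I_s = V_s/R = 9568.0/(1.76×10^6) = 0.0054364 A.
P_out = V_s I_s = 9568.0 × 0.0054364 = 52.015 W.
P_in = P_out/η = 52.015/0.836 = 62.219 W.
I_p = P_in/V_p = 62.219/240 = 0.259 A.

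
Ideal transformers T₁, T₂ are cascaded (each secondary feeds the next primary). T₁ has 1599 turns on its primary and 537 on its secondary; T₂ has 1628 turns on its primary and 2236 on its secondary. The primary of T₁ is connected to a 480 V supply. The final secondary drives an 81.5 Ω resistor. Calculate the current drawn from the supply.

After T₁: V = 480.00 × 537/1599 = 161.20 V.
After T₂: V = 161.20 × 2236/1628 = 221.40 V.
I_load = 221.40/81.5 = 2.7166 A, so P_out = 221.40 × 2.7166 = 601.47 W.
All ideal ⇒ P_in = P_out, so I_supply = 601.47/480 = 1.25 A.

I_supply ≈ 1.25 A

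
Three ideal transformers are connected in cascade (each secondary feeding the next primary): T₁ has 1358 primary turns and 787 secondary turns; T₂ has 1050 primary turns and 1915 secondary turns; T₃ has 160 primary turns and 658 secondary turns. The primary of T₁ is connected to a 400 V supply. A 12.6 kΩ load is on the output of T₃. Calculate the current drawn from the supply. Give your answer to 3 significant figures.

I_supply ≈ 0.600 A

After T₁: V = 400.00 × 787/1358 = 231.81 V.
After T₂: V = 231.81 × 1915/1050 = 422.78 V.
After T₃: V = 422.78 × 658/160 = 1738.7 V.
I_load = 1738.7/12600 = 0.13799 A, so P_out = 1738.7 × 0.13799 = 239.92 W.
All ideal ⇒ P_in = P_out, so I_supply = 239.92/400 = 0.600 A.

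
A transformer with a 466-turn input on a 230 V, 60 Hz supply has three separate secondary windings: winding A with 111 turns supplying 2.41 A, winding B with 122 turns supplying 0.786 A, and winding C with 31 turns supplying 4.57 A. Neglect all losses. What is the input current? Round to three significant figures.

V_A = 230 × 111/466 = 54.785 V; V_B = 230 × 122/466 = 60.215 V; V_C = 230 × 31/466 = 15.300 V.
P_out = V_A I_A + V_B I_B + V_C I_C = 54.785×2.41 + 60.215×0.786 + 15.300×4.57 = 132.03 + 47.329 + 69.923 = 249.28 W.
Ideal ⇒ P_in = P_out, so I_in = P_out/V_in = 249.28/230 = 1.08 A.

I_in ≈ 1.08 A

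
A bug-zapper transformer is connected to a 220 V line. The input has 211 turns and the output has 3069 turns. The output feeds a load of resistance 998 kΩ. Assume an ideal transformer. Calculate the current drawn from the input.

V_out = V_in × N_out/N_in = 220 × 3069/211 = 3199.9 V.
I_out = V_out/R = 3199.9/998000 = 0.0032063 A.
For an ideal transformer I_in N_in = I_out N_out, so I_in = 0.0032063 × 3069/211 = 0.0466 A.

I_in ≈ 0.0466 A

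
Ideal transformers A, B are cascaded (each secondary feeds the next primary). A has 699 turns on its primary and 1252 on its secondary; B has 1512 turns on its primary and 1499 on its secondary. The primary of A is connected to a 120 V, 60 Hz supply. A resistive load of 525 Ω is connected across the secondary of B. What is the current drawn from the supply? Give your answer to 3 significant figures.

Secondary of A: V = 120.00 × 1252/699 = 214.94 V.
Secondary of B: V = 214.94 × 1499/1512 = 213.09 V.
I_load = 213.09/525 = 0.40588 A, so P_out = 213.09 × 0.40588 = 86.488 W.
All ideal ⇒ P_in = P_out, so I_supply = 86.488/120 = 0.721 A.

I_supply ≈ 0.721 A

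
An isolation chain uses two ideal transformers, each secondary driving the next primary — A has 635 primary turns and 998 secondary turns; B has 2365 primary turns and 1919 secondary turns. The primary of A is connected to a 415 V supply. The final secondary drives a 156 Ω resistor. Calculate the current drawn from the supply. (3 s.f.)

After A: V = 415.00 × 998/635 = 652.24 V.
After B: V = 652.24 × 1919/2365 = 529.24 V.
I_load = 529.24/156 = 3.3925 A, so P_out = 529.24 × 3.3925 = 1795.4 W.
All ideal ⇒ P_in = P_out, so I_supply = 1795.4/415 = 4.33 A.

I_supply ≈ 4.33 A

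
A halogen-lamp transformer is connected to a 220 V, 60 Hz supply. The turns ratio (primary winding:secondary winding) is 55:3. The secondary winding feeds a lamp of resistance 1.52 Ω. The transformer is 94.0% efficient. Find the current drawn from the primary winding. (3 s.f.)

I_p ≈ 0.458 A

V_s = 220 × 3/55 = 12.000 V.
I_s = V_s/R = 12.000/1.52 = 7.8947 A.
P_out = V_s I_s = 12.000 × 7.8947 = 94.737 W.
P_in = P_out/η = 94.737/0.940 = 100.78 W.
I_p = P_in/V_p = 100.78/220 = 0.458 A.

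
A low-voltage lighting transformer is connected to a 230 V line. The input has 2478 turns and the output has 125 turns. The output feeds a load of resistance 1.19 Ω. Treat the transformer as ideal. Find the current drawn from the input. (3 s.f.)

I_in ≈ 0.492 A

V_out = V_in × N_out/N_in = 230 × 125/2478 = 11.602 V.
I_out = V_out/R = 11.602/1.19 = 9.7497 A.
For an ideal transformer I_in N_in = I_out N_out, so I_in = 9.7497 × 125/2478 = 0.492 A.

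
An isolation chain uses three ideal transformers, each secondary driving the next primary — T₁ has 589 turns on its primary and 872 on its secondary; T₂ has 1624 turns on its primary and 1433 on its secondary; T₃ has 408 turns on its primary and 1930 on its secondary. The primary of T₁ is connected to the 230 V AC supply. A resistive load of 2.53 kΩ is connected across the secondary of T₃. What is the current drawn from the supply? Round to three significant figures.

Secondary of T₁: V = 230.00 × 872/589 = 340.51 V.
Secondary of T₂: V = 340.51 × 1433/1624 = 300.46 V.
Secondary of T₃: V = 300.46 × 1930/408 = 1421.3 V.
I_load = 1421.3/2530 = 0.56178 A, so P_out = 1421.3 × 0.56178 = 798.46 W.
All ideal ⇒ P_in = P_out, so I_supply = 798.46/230 = 3.47 A.

I_supply ≈ 3.47 A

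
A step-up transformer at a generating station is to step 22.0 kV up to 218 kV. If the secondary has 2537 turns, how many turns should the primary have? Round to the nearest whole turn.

N_p = 256 turns

N_p/N_s = V_p/V_s, so N_p = 2537 × 22000/218000 = 256.0 ≈ 256 turns.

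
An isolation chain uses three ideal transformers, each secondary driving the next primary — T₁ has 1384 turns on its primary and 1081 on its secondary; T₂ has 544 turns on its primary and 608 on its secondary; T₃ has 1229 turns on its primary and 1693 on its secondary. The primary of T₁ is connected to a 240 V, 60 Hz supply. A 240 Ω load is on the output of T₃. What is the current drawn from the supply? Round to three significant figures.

I_supply ≈ 1.45 A

After T₁: V = 240.00 × 1081/1384 = 187.46 V.
After T₂: V = 187.46 × 608/544 = 209.51 V.
After T₃: V = 209.51 × 1693/1229 = 288.61 V.
I_load = 288.61/240 = 1.2025 A, so P_out = 288.61 × 1.2025 = 347.06 W.
All ideal ⇒ P_in = P_out, so I_supply = 347.06/240 = 1.45 A.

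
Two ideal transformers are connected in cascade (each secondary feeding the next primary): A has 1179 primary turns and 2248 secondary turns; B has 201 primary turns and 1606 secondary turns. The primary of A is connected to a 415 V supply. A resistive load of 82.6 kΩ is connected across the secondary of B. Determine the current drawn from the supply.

Secondary of A: V = 415.00 × 2248/1179 = 791.28 V.
Secondary of B: V = 791.28 × 1606/201 = 6322.4 V.
I_load = 6322.4/82600 = 0.076542 A, so P_out = 6322.4 × 0.076542 = 483.93 W.
All ideal ⇒ P_in = P_out, so I_supply = 483.93/415 = 1.17 A.

I_supply ≈ 1.17 A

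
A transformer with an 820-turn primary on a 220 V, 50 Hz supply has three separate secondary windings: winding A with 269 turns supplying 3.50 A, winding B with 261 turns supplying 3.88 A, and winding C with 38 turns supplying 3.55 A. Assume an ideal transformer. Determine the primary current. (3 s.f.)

V_A = 220 × 269/820 = 72.171 V; V_B = 220 × 261/820 = 70.024 V; V_C = 220 × 38/820 = 10.195 V.
P_out = V_A I_A + V_B I_B + V_C I_C = 72.171×3.50 + 70.024×3.88 + 10.195×3.55 = 252.60 + 271.69 + 36.193 = 560.48 W.
Ideal ⇒ P_in = P_out, so I_p = P_out/V_p = 560.48/220 = 2.55 A.

I_p ≈ 2.55 A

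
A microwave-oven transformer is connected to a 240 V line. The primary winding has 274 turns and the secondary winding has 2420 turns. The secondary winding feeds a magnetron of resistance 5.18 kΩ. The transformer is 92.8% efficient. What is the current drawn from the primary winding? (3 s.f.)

I_p ≈ 3.89 A

V_s = 240 × 2420/274 = 2119.7 V.
I_s = V_s/R = 2119.7/5180 = 0.40921 A.
P_out = V_s I_s = 2119.7 × 0.40921 = 867.41 W.
P_in = P_out/η = 867.41/0.928 = 934.70 W.
I_p = P_in/V_p = 934.70/240 = 3.89 A.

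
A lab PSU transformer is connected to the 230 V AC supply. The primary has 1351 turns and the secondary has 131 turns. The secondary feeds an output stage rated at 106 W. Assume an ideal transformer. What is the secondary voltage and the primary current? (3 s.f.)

V_s = V_p × N_s/N_p = 230 × 131/1351 = 22.302 V.
I_s = P/V_s = 106/22.302 = 4.7529 A.
I_p = I_s × N_s/N_p = 4.7529 × 131/1351 = 0.461 A.

V_s ≈ 22.3 V, I_p ≈ 0.461 A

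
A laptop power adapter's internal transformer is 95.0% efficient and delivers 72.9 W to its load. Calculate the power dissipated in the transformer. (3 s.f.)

P_loss ≈ 3.84 W

P_in = P_out/η = 72.9/0.950 = 76.7368 W.
P_loss = P_in − P_out = 76.7368 − 72.9 = 3.84 W.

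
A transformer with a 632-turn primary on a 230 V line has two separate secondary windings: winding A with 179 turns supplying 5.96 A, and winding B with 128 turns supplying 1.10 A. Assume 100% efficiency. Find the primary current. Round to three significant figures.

I_p ≈ 1.91 A

V_A = 230 × 179/632 = 65.142 V; V_B = 230 × 128/632 = 46.582 V.
P_out = V_A I_A + V_B I_B = 65.142×5.96 + 46.582×1.10 = 388.25 + 51.241 = 439.49 W.
Ideal ⇒ P_in = P_out, so I_p = P_out/V_p = 439.49/230 = 1.91 A.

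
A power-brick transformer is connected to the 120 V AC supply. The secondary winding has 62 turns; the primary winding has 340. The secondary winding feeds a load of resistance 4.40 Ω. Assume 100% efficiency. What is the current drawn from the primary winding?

I_p ≈ 0.907 A

V_s = V_p × N_s/N_p = 120 × 62/340 = 21.882 V.
I_s = V_s/R = 21.882/4.40 = 4.9733 A.
For an ideal transformer I_p N_p = I_s N_s, so I_p = 4.9733 × 62/340 = 0.907 A.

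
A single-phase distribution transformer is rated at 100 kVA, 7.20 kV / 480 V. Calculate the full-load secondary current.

I_s ≈ 208 A

I_s = S/V_s = 100000/480 = 208 A.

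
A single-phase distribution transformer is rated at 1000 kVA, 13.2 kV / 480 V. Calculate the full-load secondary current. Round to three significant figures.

I_s = S/V_s = 1000000/480 = 2080 A.

I_s ≈ 2080 A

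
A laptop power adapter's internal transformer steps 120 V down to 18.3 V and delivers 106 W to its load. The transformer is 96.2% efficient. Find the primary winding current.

P_in = P_out/η = 106/0.962 = 110.19 W.
I_p = P_in/V_p = 110.19/120 = 0.918 A.

I_p ≈ 0.918 A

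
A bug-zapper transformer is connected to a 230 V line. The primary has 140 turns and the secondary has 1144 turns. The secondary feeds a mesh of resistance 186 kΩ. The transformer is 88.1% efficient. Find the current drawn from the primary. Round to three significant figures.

I_p ≈ 0.0937 A

V_s = 230 × 1144/140 = 1879.4 V.
I_s = V_s/R = 1879.4/186000 = 0.010104 A.
P_out = V_s I_s = 1879.4 × 0.010104 = 18.991 W.
P_in = P_out/η = 18.991/0.881 = 21.556 W.
I_p = P_in/V_p = 21.556/230 = 0.0937 A.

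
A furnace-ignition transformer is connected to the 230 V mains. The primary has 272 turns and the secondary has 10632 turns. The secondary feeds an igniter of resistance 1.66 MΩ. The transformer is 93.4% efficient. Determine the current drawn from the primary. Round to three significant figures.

V_s = 230 × 10632/272 = 8990.3 V.
I_s = V_s/R = 8990.3/(1.66×10^6) = 0.0054158 A.
P_out = V_s I_s = 8990.3 × 0.0054158 = 48.690 W.
P_in = P_out/η = 48.690/0.934 = 52.131 W.
I_p = P_in/V_p = 52.131/230 = 0.227 A.

I_p ≈ 0.227 A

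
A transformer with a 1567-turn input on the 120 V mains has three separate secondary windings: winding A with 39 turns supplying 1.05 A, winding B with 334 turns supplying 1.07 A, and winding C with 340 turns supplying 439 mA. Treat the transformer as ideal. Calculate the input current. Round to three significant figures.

V_A = 120 × 39/1567 = 2.9866 V; V_B = 120 × 334/1567 = 25.578 V; V_C = 120 × 340/1567 = 26.037 V.
P_out = V_A I_A + V_B I_B + V_C I_C = 2.9866×1.05 + 25.578×1.07 + 26.037×0.439 = 3.1359 + 27.368 + 11.430 = 41.934 W.
Ideal ⇒ P_in = P_out, so I_in = P_out/V_in = 41.934/120 = 0.349 A.

I_in ≈ 0.349 A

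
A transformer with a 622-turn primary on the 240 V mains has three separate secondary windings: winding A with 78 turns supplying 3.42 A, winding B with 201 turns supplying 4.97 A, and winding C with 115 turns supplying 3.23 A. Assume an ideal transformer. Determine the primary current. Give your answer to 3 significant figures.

V_A = 240 × 78/622 = 30.096 V; V_B = 240 × 201/622 = 77.556 V; V_C = 240 × 115/622 = 44.373 V.
P_out = V_A I_A + V_B I_B + V_C I_C = 30.096×3.42 + 77.556×4.97 + 44.373×3.23 = 102.93 + 385.45 + 143.32 = 631.71 W.
Ideal ⇒ P_in = P_out, so I_p = P_out/V_p = 631.71/240 = 2.63 A.

I_p ≈ 2.63 A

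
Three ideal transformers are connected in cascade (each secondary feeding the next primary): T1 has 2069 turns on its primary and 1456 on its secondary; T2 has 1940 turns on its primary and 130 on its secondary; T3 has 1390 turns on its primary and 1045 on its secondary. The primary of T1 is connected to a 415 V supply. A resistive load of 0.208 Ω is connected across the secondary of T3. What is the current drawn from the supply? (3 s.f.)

I_supply ≈ 2.51 A

Secondary of T1: V = 415.00 × 1456/2069 = 292.04 V.
Secondary of T2: V = 292.04 × 130/1940 = 19.570 V.
Secondary of T3: V = 19.570 × 1045/1390 = 14.713 V.
I_load = 14.713/0.208 = 70.734 A, so P_out = 14.713 × 70.734 = 1040.7 W.
All ideal ⇒ P_in = P_out, so I_supply = 1040.7/415 = 2.51 A.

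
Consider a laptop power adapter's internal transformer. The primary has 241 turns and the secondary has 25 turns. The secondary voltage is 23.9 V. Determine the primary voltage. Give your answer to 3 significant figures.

V_p/V_s = N_p/N_s, so V_p = 23.9 × 241/25 = 230 V.

V_p ≈ 230 V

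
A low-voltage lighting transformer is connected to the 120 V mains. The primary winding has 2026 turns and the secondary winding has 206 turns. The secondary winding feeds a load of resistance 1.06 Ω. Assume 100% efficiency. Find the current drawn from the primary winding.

I_p ≈ 1.17 A

V_s = V_p × N_s/N_p = 120 × 206/2026 = 12.201 V.
I_s = V_s/R = 12.201/1.06 = 11.511 A.
For an ideal transformer I_p N_p = I_s N_s, so I_p = 11.511 × 206/2026 = 1.17 A.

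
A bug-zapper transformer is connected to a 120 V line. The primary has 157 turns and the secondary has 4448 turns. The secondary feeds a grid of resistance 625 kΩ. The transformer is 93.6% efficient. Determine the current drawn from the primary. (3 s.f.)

V_s = 120 × 4448/157 = 3399.7 V.
I_s = V_s/R = 3399.7/625000 = 0.0054396 A.
P_out = V_s I_s = 3399.7 × 0.0054396 = 18.493 W.
P_in = P_out/η = 18.493/0.936 = 19.758 W.
I_p = P_in/V_p = 19.758/120 = 0.165 A.

I_p ≈ 0.165 A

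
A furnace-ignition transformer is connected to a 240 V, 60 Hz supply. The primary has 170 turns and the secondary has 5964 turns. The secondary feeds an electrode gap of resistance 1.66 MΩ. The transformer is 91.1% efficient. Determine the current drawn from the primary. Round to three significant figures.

V_s = 240 × 5964/170 = 8419.8 V.
I_s = V_s/R = 8419.8/(1.66×10^6) = 0.0050721 A.
P_out = V_s I_s = 8419.8 × 0.0050721 = 42.706 W.
P_in = P_out/η = 42.706/0.911 = 46.878 W.
I_p = P_in/V_p = 46.878/240 = 0.195 A.

I_p ≈ 0.195 A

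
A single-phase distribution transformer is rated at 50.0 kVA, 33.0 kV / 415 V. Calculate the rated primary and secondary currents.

I_p ≈ 1.52 A, I_s ≈ 120 A

I_p = S/V_p = 50000/33000 = 1.52 A.
I_s = S/V_s = 50000/415 = 120 A.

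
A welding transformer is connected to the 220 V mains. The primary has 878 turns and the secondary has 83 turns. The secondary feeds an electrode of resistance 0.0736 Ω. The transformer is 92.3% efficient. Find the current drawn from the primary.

V_s = 220 × 83/878 = 20.797 V.
I_s = V_s/R = 20.797/0.0736 = 282.57 A.
P_out = V_s I_s = 20.797 × 282.57 = 5876.7 W.
P_in = P_out/η = 5876.7/0.923 = 6367.0 W.
I_p = P_in/V_p = 6367.0/220 = 28.9 A.

I_p ≈ 28.9 A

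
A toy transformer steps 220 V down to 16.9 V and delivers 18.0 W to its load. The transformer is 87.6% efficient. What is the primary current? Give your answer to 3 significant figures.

P_in = P_out/η = 18.0/0.876 = 20.548 W.
I_p = P_in/V_p = 20.548/220 = 0.0934 A.

I_p ≈ 0.0934 A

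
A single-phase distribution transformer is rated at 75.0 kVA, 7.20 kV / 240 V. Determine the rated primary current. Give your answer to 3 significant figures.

I_p = S/V_p = 75000/7200 = 10.4 A.

I_p ≈ 10.4 A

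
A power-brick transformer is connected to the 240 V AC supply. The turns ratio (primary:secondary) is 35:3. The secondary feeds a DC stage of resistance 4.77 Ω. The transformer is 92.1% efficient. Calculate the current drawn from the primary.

V_s = 240 × 3/35 = 20.571 V.
I_s = V_s/R = 20.571/4.77 = 4.3127 A.
P_out = V_s I_s = 20.571 × 4.3127 = 88.718 W.
P_in = P_out/η = 88.718/0.921 = 96.328 W.
I_p = P_in/V_p = 96.328/240 = 0.401 A.

I_p ≈ 0.401 A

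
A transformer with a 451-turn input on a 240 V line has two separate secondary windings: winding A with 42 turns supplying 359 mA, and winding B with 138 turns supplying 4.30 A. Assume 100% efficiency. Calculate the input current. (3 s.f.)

I_in ≈ 1.35 A

V_A = 240 × 42/451 = 22.350 V; V_B = 240 × 138/451 = 73.437 V.
P_out = V_A I_A + V_B I_B = 22.350×0.359 + 73.437×4.30 = 8.0238 + 315.78 = 323.80 W.
Ideal ⇒ P_in = P_out, so I_in = P_out/V_in = 323.80/240 = 1.35 A.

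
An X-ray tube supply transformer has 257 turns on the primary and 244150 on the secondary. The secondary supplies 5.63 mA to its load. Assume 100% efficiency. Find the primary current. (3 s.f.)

For an ideal transformer I_p/I_s = N_s/N_p, so I_p = 0.00563 × 244150/257 = 5.35 A.

I_p ≈ 5.35 A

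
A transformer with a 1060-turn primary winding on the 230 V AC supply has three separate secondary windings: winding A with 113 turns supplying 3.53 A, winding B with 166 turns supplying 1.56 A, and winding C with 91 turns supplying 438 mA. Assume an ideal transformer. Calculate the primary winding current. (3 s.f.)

I_p ≈ 0.658 A

V_A = 230 × 113/1060 = 24.519 V; V_B = 230 × 166/1060 = 36.019 V; V_C = 230 × 91/1060 = 19.745 V.
P_out = V_A I_A + V_B I_B + V_C I_C = 24.519×3.53 + 36.019×1.56 + 19.745×0.438 = 86.552 + 56.189 + 8.6484 = 151.39 W.
Ideal ⇒ P_in = P_out, so I_p = P_out/V_p = 151.39/230 = 0.658 A.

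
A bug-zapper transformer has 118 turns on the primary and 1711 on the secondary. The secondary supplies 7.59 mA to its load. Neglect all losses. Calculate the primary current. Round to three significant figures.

For an ideal transformer I_p/I_s = N_s/N_p, so I_p = 0.00759 × 1711/118 = 0.110 A.

I_p ≈ 0.110 A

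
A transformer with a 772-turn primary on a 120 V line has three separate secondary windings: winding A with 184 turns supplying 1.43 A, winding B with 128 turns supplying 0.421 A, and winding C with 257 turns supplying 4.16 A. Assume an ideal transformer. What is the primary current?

V_A = 120 × 184/772 = 28.601 V; V_B = 120 × 128/772 = 19.896 V; V_C = 120 × 257/772 = 39.948 V.
P_out = V_A I_A + V_B I_B + V_C I_C = 28.601×1.43 + 19.896×0.421 + 39.948×4.16 = 40.899 + 8.3764 + 166.18 = 215.46 W.
Ideal ⇒ P_in = P_out, so I_p = P_out/V_p = 215.46/120 = 1.80 A.

I_p ≈ 1.80 A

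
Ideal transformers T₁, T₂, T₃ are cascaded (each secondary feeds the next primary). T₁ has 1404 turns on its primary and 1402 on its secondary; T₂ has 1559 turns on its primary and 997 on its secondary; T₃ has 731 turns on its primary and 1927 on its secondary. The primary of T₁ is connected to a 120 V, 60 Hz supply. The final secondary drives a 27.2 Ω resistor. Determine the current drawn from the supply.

After T₁: V = 120.00 × 1402/1404 = 119.83 V.
After T₂: V = 119.83 × 997/1559 = 76.632 V.
After T₃: V = 76.632 × 1927/731 = 202.01 V.
I_load = 202.01/27.2 = 7.4269 A, so P_out = 202.01 × 7.4269 = 1500.3 W.
All ideal ⇒ P_in = P_out, so I_supply = 1500.3/120 = 12.5 A.

I_supply ≈ 12.5 A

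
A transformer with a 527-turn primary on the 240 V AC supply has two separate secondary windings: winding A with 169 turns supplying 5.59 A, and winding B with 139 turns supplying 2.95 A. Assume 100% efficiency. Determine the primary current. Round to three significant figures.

V_A = 240 × 169/527 = 76.964 V; V_B = 240 × 139/527 = 63.302 V.
P_out = V_A I_A + V_B I_B = 76.964×5.59 + 63.302×2.95 = 430.23 + 186.74 = 616.97 W.
Ideal ⇒ P_in = P_out, so I_p = P_out/V_p = 616.97/240 = 2.57 A.

I_p ≈ 2.57 A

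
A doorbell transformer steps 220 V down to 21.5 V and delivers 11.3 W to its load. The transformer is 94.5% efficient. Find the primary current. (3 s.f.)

I_p ≈ 0.0544 A

P_in = P_out/η = 11.3/0.945 = 11.958 W.
I_p = P_in/V_p = 11.958/220 = 0.0544 A.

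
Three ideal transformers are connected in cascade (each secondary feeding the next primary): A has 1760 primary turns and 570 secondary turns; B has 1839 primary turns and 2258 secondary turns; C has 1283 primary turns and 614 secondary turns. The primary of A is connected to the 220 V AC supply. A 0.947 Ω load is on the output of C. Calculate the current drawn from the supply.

Secondary of A: V = 220.00 × 570/1760 = 71.250 V.
Secondary of B: V = 71.250 × 2258/1839 = 87.484 V.
Secondary of C: V = 87.484 × 614/1283 = 41.867 V.
I_load = 41.867/0.947 = 44.210 A, so P_out = 41.867 × 44.210 = 1850.9 W.
All ideal ⇒ P_in = P_out, so I_supply = 1850.9/220 = 8.41 A.

I_supply ≈ 8.41 A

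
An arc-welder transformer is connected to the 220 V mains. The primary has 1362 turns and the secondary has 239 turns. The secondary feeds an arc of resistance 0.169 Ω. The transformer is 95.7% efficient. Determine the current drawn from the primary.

I_p ≈ 41.9 A

V_s = 220 × 239/1362 = 38.605 V.
I_s = V_s/R = 38.605/0.169 = 228.43 A.
P_out = V_s I_s = 38.605 × 228.43 = 8818.6 W.
P_in = P_out/η = 8818.6/0.957 = 9214.9 W.
I_p = P_in/V_p = 9214.9/220 = 41.9 A.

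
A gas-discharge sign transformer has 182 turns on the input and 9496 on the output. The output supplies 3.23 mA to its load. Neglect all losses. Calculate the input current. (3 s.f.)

I_in ≈ 0.169 A

For an ideal transformer I_in/I_out = N_out/N_in, so I_in = 0.00323 × 9496/182 = 0.169 A.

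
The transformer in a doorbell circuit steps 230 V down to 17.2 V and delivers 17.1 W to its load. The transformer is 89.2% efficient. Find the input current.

I_in ≈ 0.0833 A

P_in = P_out/η = 17.1/0.892 = 19.170 W.
I_in = P_in/V_in = 19.170/230 = 0.0833 A.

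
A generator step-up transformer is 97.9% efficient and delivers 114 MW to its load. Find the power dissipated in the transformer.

P_loss ≈ 2.45×10^6 W

P_in = P_out/η = 1.14×10^8/0.979 = 1.16445×10^8 W.
P_loss = P_in − P_out = 1.16445×10^8 − 1.14×10^8 = 2.45×10^6 W.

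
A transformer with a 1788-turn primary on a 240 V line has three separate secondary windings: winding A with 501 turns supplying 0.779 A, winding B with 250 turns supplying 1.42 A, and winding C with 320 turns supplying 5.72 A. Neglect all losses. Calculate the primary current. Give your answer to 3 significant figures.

V_A = 240 × 501/1788 = 67.248 V; V_B = 240 × 250/1788 = 33.557 V; V_C = 240 × 320/1788 = 42.953 V.
P_out = V_A I_A + V_B I_B + V_C I_C = 67.248×0.779 + 33.557×1.42 + 42.953×5.72 = 52.386 + 47.651 + 245.69 = 345.73 W.
Ideal ⇒ P_in = P_out, so I_p = P_out/V_p = 345.73/240 = 1.44 A.

I_p ≈ 1.44 A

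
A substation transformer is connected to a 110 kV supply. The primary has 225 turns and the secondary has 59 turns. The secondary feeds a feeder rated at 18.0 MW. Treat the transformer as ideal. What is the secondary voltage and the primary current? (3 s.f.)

V_s = V_p × N_s/N_p = 110000 × 59/225 = 28844 V.
I_s = P/V_s = 1.80×10^7/28844 = 624.04 A.
I_p = I_s × N_s/N_p = 624.04 × 59/225 = 164 A.

V_s ≈ 28800 V, I_p ≈ 164 A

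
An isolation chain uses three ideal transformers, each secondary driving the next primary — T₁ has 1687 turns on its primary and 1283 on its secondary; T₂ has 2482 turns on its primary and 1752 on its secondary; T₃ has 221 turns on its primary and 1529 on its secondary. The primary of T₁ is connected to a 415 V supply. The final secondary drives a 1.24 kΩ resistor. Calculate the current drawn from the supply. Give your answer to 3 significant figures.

Secondary of T₁: V = 415.00 × 1283/1687 = 315.62 V.
Secondary of T₂: V = 315.62 × 1752/2482 = 222.79 V.
Secondary of T₃: V = 222.79 × 1529/221 = 1541.4 V.
I_load = 1541.4/1240 = 1.2430 A, so P_out = 1541.4 × 1.2430 = 1916.0 W.
All ideal ⇒ P_in = P_out, so I_supply = 1916.0/415 = 4.62 A.

I_supply ≈ 4.62 A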